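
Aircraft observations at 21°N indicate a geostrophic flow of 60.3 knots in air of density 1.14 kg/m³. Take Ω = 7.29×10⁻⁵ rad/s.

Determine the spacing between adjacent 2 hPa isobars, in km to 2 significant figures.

110 km

Coriolis parameter at 21°N:
f = 2Ω sin φ = 2 × 7.29×10⁻⁵ × sin 21° = 5.23×10⁻⁵ s⁻¹
Wind speed in SI: 60.3 knots = 31.0 m/s
Geostrophic balance rearranged: |∂P/∂n| = f ρ V_g
|∂P/∂n| = 5.23×10⁻⁵ × 1.14 × 31.0 = 1.85×10⁻³ Pa/m
Isobar spacing: Δn = ΔP/|∂P/∂n| = 200 Pa / 1.85×10⁻³ Pa/m = 108239 m ≈ 110 km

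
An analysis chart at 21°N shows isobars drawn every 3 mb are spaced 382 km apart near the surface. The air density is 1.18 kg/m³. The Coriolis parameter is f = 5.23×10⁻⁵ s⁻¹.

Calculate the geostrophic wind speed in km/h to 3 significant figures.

Pressure gradient: |∂P/∂n| = 300 Pa / 382000 m = 7.85×10⁻⁴ Pa/m
Geostrophic balance (pressure-gradient force = Coriolis force):
V_g = (1/(fρ)) |∂P/∂n| = 7.85×10⁻⁴ / (5.23×10⁻⁵ × 1.18) = 12.7 m/s
Converting: 12.7 m/s × 3.6 = 45.8 km/h

45.8 km/h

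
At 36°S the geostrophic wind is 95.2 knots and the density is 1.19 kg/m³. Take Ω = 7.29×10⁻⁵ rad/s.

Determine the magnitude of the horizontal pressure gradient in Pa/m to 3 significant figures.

4.99×10⁻³ Pa/m

Coriolis parameter at 36°S:
f = 2Ω sin φ = 2 × 7.29×10⁻⁵ × sin 36° = 8.57×10⁻⁵ s⁻¹
Wind speed in SI: 95.2 knots = 49.0 m/s
Geostrophic balance rearranged: |∂P/∂n| = f ρ V_g
|∂P/∂n| = 8.57×10⁻⁵ × 1.19 × 49.0 = 4.99×10⁻³ Pa/m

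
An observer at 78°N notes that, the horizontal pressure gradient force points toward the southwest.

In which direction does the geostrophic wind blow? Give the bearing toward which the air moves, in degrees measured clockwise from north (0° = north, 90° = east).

315°

The pressure-gradient force points toward the southwest (bearing 225°).
Geostrophic balance: in the Northern Hemisphere the Coriolis force deflects motion to the right, so the geostrophic wind blows 90° to the right of the pressure-gradient force (low pressure on the left).
Rotating 225° by 90° clockwise gives 315° — the wind blows toward the northwest.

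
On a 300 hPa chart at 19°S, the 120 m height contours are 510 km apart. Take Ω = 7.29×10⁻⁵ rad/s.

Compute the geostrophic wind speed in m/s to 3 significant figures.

48.6 m/s

Coriolis parameter at 19°S:
f = 2Ω sin φ = 2 × 7.29×10⁻⁵ × sin 19° = 4.75×10⁻⁵ s⁻¹
Height gradient: |∂Z/∂n| = 120 m / 510000 m = 2.35×10⁻⁴
On a pressure surface, geostrophic balance gives V_g = (g/f)|∂Z/∂n|:
V_g = 9.81 × 2.35×10⁻⁴ / 4.75×10⁻⁵ = 48.6 m/s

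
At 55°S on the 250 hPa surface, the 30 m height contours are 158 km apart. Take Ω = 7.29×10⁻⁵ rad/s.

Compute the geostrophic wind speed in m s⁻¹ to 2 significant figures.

16 m s⁻¹

Coriolis parameter at 55°S:
f = 2Ω sin φ = 2 × 7.29×10⁻⁵ × sin 55° = 1.19×10⁻⁴ s⁻¹
Height gradient: |∂Z/∂n| = 30 m / 158000 m = 1.90×10⁻⁴
On a pressure surface, geostrophic balance gives V_g = (g/f)|∂Z/∂n|:
V_g = 9.81 × 1.90×10⁻⁴ / 1.19×10⁻⁴ = 15.6 m/s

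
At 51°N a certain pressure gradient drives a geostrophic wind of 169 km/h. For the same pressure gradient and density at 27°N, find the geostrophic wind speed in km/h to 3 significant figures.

289 km/h

With the same pressure gradient and density, V_g ∝ 1/f ∝ 1/sin φ.
V₂ = V₁ · sin φ₁ / sin φ₂ = 169 × sin 51° / sin 27°
V₂ = 169 × 0.7771/0.4540 = 289 km/h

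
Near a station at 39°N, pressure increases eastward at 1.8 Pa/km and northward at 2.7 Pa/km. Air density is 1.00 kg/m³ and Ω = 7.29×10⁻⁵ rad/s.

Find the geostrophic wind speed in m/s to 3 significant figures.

Coriolis parameter at 39°N:
f = 2Ω sin φ = 2 × 7.29×10⁻⁵ × sin 39° = 9.18×10⁻⁵ s⁻¹
Component geostrophic relations (x east, y north):
u_g = −(1/(fρ)) ∂P/∂y,  v_g = (1/(fρ)) ∂P/∂x
u_g = −(2.7×10⁻³)/(9.18×10⁻⁵ × 1.00) = −29.4 m/s;  v_g = (1.8×10⁻³)/(9.18×10⁻⁵ × 1.00) = 19.6 m/s
|V_g| = √(u_g² + v_g²) = 35.4 m/s

35.4 m/s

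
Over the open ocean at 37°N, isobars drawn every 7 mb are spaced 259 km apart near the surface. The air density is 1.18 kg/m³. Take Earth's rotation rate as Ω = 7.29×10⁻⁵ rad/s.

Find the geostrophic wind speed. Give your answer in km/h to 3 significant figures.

Coriolis parameter at 37°N:
f = 2Ω sin φ = 2 × 7.29×10⁻⁵ × sin 37° = 8.77×10⁻⁵ s⁻¹
Pressure gradient: |∂P/∂n| = 700 Pa / 259000 m = 2.70×10⁻³ Pa/m
Geostrophic balance (pressure-gradient force = Coriolis force):
V_g = (1/(fρ)) |∂P/∂n| = 2.70×10⁻³ / (8.77×10⁻⁵ × 1.18) = 26.1 m/s
Converting: 26.1 m/s × 3.6 = 94.0 km/h

94.0 km/h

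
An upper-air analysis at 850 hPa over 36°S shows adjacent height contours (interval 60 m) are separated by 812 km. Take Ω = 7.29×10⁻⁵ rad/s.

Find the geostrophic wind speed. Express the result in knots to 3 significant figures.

Coriolis parameter at 36°S:
f = 2Ω sin φ = 2 × 7.29×10⁻⁵ × sin 36° = 8.57×10⁻⁵ s⁻¹
Height gradient: |∂Z/∂n| = 60 m / 812000 m = 7.39×10⁻⁵
On a pressure surface, geostrophic balance gives V_g = (g/f)|∂Z/∂n|:
V_g = 9.81 × 7.39×10⁻⁵ / 8.57×10⁻⁵ = 8.46 m/s
Converting: 8.46 m/s × 1.944 = 16.4 knots

16.4 knots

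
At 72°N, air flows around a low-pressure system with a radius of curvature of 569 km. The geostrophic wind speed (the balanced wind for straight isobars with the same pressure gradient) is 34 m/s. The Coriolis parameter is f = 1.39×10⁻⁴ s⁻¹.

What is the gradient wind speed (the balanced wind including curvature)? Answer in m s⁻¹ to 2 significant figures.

26 m s⁻¹

Around a low, centrifugal force acts outward with Coriolis, so pressure-gradient force balances both:
(1/ρ)|∂P/∂n| = fV + V²/R  →  V² + fR·V − fR·V_g = 0
With fR = 1.39×10⁻⁴ × 569×10³ m = 79.1 m/s:
V = [−fR + √((fR)² + 4 fR V_g)]/2 = [−79.1 + √(79.1² + 4×79.1×34)]/2 = 25.7 m/s
Subgeostrophic (V < V_g = 34 m/s), as expected around a low.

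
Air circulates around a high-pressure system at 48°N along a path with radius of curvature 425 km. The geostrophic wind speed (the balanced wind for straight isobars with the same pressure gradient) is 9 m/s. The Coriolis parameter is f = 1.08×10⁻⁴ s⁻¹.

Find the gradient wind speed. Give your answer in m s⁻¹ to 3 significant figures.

12.3 m s⁻¹

Around a high, pressure-gradient force acts outward with centrifugal, so Coriolis balances both:
fV = (1/ρ)|∂P/∂n| + V²/R  →  V² − fR·V + fR·V_g = 0
With fR = 1.08×10⁻⁴ × 425×10³ m = 45.9 m/s:
V = [fR − √((fR)² − 4 fR V_g)]/2 = [45.9 − √(45.9² − 4×45.9×9)]/2 = 12.3 m/s
Supergeostrophic (V > V_g = 9 m/s), as expected around a high.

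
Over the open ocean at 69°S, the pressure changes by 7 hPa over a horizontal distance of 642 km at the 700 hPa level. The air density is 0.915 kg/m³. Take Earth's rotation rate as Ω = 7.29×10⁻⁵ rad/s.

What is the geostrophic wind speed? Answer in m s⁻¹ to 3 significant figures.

8.75 m s⁻¹

Coriolis parameter at 69°S:
f = 2Ω sin φ = 2 × 7.29×10⁻⁵ × sin 69° = 1.36×10⁻⁴ s⁻¹
Pressure gradient: |∂P/∂n| = 700 Pa / 642000 m = 1.09×10⁻³ Pa/m
Geostrophic balance (pressure-gradient force = Coriolis force):
V_g = (1/(fρ)) |∂P/∂n| = 1.09×10⁻³ / (1.36×10⁻⁴ × 0.915) = 8.75 m/s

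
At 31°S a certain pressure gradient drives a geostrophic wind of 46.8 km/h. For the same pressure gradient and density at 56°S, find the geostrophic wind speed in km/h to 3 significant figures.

29.1 km/h

With the same pressure gradient and density, V_g ∝ 1/f ∝ 1/sin φ.
V₂ = V₁ · sin φ₁ / sin φ₂ = 46.8 × sin 31° / sin 56°
V₂ = 46.8 × 0.5150/0.8290 = 29.1 km/h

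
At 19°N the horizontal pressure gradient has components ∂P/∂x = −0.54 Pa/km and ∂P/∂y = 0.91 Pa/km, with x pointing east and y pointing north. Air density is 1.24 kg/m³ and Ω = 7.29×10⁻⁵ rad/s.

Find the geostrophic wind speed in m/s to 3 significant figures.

18.0 m/s

Coriolis parameter at 19°N:
f = 2Ω sin φ = 2 × 7.29×10⁻⁵ × sin 19° = 4.75×10⁻⁵ s⁻¹
Component geostrophic relations (x east, y north):
u_g = −(1/(fρ)) ∂P/∂y,  v_g = (1/(fρ)) ∂P/∂x
u_g = −(0.91×10⁻³)/(4.75×10⁻⁵ × 1.24) = −15.5 m/s;  v_g = (−0.54×10⁻³)/(4.75×10⁻⁵ × 1.24) = −9.17 m/s
|V_g| = √(u_g² + v_g²) = 18.0 m/s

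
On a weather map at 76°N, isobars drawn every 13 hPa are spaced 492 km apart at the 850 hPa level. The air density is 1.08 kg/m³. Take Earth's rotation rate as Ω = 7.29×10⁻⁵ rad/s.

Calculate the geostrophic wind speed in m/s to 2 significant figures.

Coriolis parameter at 76°N:
f = 2Ω sin φ = 2 × 7.29×10⁻⁵ × sin 76° = 1.41×10⁻⁴ s⁻¹
Pressure gradient: |∂P/∂n| = 1300 Pa / 492000 m = 2.64×10⁻³ Pa/m
Geostrophic balance (pressure-gradient force = Coriolis force):
V_g = (1/(fρ)) |∂P/∂n| = 2.64×10⁻³ / (1.41×10⁻⁴ × 1.08) = 17.3 m/s

17 m/s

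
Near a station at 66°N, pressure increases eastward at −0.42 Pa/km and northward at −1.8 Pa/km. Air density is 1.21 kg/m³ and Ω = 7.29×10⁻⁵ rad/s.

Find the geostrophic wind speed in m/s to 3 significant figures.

Coriolis parameter at 66°N:
f = 2Ω sin φ = 2 × 7.29×10⁻⁵ × sin 66° = 1.33×10⁻⁴ s⁻¹
Component geostrophic relations (x east, y north):
u_g = −(1/(fρ)) ∂P/∂y,  v_g = (1/(fρ)) ∂P/∂x
u_g = −(−1.8×10⁻³)/(1.33×10⁻⁴ × 1.21) = 11.2 m/s;  v_g = (−0.42×10⁻³)/(1.33×10⁻⁴ × 1.21) = −2.61 m/s
|V_g| = √(u_g² + v_g²) = 11.5 m/s

11.5 m/s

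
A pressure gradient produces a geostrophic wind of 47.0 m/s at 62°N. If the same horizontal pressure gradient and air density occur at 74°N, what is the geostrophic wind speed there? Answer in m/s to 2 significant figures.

43 m/s

With the same pressure gradient and density, V_g ∝ 1/f ∝ 1/sin φ.
V₂ = V₁ · sin φ₁ / sin φ₂ = 47.0 × sin 62° / sin 74°
V₂ = 47.0 × 0.8829/0.9613 = 43 m/s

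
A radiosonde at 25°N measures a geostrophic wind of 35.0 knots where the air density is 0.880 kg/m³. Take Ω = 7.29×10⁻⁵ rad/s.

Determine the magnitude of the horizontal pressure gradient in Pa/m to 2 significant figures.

Coriolis parameter at 25°N:
f = 2Ω sin φ = 2 × 7.29×10⁻⁵ × sin 25° = 6.16×10⁻⁵ s⁻¹
Wind speed in SI: 35.0 knots = 18.0 m/s
Geostrophic balance rearranged: |∂P/∂n| = f ρ V_g
|∂P/∂n| = 6.16×10⁻⁵ × 0.880 × 18.0 = 9.76×10⁻⁴ Pa/m

9.8×10⁻⁴ Pa/m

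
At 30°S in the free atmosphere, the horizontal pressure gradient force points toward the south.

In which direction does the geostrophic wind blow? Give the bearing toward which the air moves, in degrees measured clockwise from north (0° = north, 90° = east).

The pressure-gradient force points toward the south (bearing 180°).
Geostrophic balance: in the Southern Hemisphere the Coriolis force deflects motion to the left, so the geostrophic wind blows 90° to the left of the pressure-gradient force (low pressure on the right).
Rotating 180° by 90° counterclockwise gives 090° — the wind blows toward the east.

090°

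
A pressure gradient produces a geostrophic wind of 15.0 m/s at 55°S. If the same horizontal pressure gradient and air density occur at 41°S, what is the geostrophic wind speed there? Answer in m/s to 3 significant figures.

With the same pressure gradient and density, V_g ∝ 1/f ∝ 1/sin φ.
V₂ = V₁ · sin φ₁ / sin φ₂ = 15.0 × sin 55° / sin 41°
V₂ = 15.0 × 0.8192/0.6561 = 18.7 m/s

18.7 m/s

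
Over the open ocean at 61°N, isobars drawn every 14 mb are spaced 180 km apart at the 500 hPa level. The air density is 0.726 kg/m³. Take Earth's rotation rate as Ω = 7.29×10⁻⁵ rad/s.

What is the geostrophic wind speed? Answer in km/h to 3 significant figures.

Coriolis parameter at 61°N:
f = 2Ω sin φ = 2 × 7.29×10⁻⁵ × sin 61° = 1.28×10⁻⁴ s⁻¹
Pressure gradient: |∂P/∂n| = 1400 Pa / 180000 m = 7.78×10⁻³ Pa/m
Geostrophic balance (pressure-gradient force = Coriolis force):
V_g = (1/(fρ)) |∂P/∂n| = 7.78×10⁻³ / (1.28×10⁻⁴ × 0.726) = 84.0 m/s
Converting: 84.0 m/s × 3.6 = 302 km/h

302 km/h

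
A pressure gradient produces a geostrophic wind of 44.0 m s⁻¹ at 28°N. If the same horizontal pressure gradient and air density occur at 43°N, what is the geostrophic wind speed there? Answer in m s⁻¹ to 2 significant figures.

30 m s⁻¹

With the same pressure gradient and density, V_g ∝ 1/f ∝ 1/sin φ.
V₂ = V₁ · sin φ₁ / sin φ₂ = 44.0 × sin 28° / sin 43°
V₂ = 44.0 × 0.4695/0.6820 = 30 m s⁻¹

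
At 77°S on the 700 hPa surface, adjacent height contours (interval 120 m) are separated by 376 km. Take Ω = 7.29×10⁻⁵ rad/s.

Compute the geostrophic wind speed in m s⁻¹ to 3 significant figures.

Coriolis parameter at 77°S:
f = 2Ω sin φ = 2 × 7.29×10⁻⁵ × sin 77° = 1.42×10⁻⁴ s⁻¹
Height gradient: |∂Z/∂n| = 120 m / 376000 m = 3.19×10⁻⁴
On a pressure surface, geostrophic balance gives V_g = (g/f)|∂Z/∂n|:
V_g = 9.81 × 3.19×10⁻⁴ / 1.42×10⁻⁴ = 22.0 m/s

22.0 m s⁻¹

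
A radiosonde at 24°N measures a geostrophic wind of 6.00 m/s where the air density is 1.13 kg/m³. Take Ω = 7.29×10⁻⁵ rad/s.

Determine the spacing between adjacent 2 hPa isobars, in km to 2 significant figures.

Coriolis parameter at 24°N:
f = 2Ω sin φ = 2 × 7.29×10⁻⁵ × sin 24° = 5.93×10⁻⁵ s⁻¹
Geostrophic balance rearranged: |∂P/∂n| = f ρ V_g
|∂P/∂n| = 5.93×10⁻⁵ × 1.13 × 6.00 = 4.02×10⁻⁴ Pa/m
Isobar spacing: Δn = ΔP/|∂P/∂n| = 200 Pa / 4.02×10⁻⁴ Pa/m = 497427 m ≈ 500 km

500 km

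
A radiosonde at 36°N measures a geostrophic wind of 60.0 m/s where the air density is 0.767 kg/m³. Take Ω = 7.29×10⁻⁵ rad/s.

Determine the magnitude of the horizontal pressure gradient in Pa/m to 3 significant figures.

Coriolis parameter at 36°N:
f = 2Ω sin φ = 2 × 7.29×10⁻⁵ × sin 36° = 8.57×10⁻⁵ s⁻¹
Geostrophic balance rearranged: |∂P/∂n| = f ρ V_g
|∂P/∂n| = 8.57×10⁻⁵ × 0.767 × 60.0 = 3.94×10⁻³ Pa/m

3.94×10⁻³ Pa/m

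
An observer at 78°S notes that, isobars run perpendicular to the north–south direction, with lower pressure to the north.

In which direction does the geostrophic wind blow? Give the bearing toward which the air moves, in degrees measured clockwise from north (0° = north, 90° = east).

The pressure-gradient force points toward the north (bearing 000°).
Geostrophic balance: in the Southern Hemisphere the Coriolis force deflects motion to the left, so the geostrophic wind blows 90° to the left of the pressure-gradient force (low pressure on the right).
Rotating 000° by 90° counterclockwise gives 270° — the wind blows toward the west.

270°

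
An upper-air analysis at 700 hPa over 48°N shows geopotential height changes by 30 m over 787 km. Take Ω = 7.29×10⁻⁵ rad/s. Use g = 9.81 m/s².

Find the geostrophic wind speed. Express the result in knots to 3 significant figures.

Coriolis parameter at 48°N:
f = 2Ω sin φ = 2 × 7.29×10⁻⁵ × sin 48° = 1.08×10⁻⁴ s⁻¹
Height gradient: |∂Z/∂n| = 30 m / 787000 m = 3.81×10⁻⁵
On a pressure surface, geostrophic balance gives V_g = (g/f)|∂Z/∂n|:
V_g = 9.81 × 3.81×10⁻⁵ / 1.08×10⁻⁴ = 3.45 m/s
Converting: 3.45 m/s × 1.944 = 6.71 knots

6.71 knots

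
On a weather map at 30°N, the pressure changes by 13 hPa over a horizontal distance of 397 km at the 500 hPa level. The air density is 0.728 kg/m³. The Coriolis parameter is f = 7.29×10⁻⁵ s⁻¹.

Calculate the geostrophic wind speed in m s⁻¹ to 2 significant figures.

Pressure gradient: |∂P/∂n| = 1300 Pa / 397000 m = 3.27×10⁻³ Pa/m
Geostrophic balance (pressure-gradient force = Coriolis force):
V_g = (1/(fρ)) |∂P/∂n| = 3.27×10⁻³ / (7.29×10⁻⁵ × 0.728) = 61.7 m/s

62 m s⁻¹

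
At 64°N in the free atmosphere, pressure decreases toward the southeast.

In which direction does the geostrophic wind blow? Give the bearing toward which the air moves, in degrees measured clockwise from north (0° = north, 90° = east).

225°

The pressure-gradient force points toward the southeast (bearing 135°).
Geostrophic balance: in the Northern Hemisphere the Coriolis force deflects motion to the right, so the geostrophic wind blows 90° to the right of the pressure-gradient force (low pressure on the left).
Rotating 135° by 90° clockwise gives 225° — the wind blows toward the southwest.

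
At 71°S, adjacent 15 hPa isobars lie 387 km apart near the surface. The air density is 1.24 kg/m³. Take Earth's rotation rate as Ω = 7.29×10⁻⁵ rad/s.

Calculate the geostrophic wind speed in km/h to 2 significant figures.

Coriolis parameter at 71°S:
f = 2Ω sin φ = 2 × 7.29×10⁻⁵ × sin 71° = 1.38×10⁻⁴ s⁻¹
Pressure gradient: |∂P/∂n| = 1500 Pa / 387000 m = 3.88×10⁻³ Pa/m
Geostrophic balance (pressure-gradient force = Coriolis force):
V_g = (1/(fρ)) |∂P/∂n| = 3.88×10⁻³ / (1.38×10⁻⁴ × 1.24) = 22.7 m/s
Converting: 22.7 m/s × 3.6 = 82 km/h

82 km/h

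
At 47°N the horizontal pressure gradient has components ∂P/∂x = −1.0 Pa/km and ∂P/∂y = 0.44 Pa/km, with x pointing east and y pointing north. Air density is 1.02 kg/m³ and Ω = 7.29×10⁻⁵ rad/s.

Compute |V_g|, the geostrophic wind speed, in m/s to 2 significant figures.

Coriolis parameter at 47°N:
f = 2Ω sin φ = 2 × 7.29×10⁻⁵ × sin 47° = 1.07×10⁻⁴ s⁻¹
Component geostrophic relations (x east, y north):
u_g = −(1/(fρ)) ∂P/∂y,  v_g = (1/(fρ)) ∂P/∂x
u_g = −(0.44×10⁻³)/(1.07×10⁻⁴ × 1.02) = −4.05 m/s;  v_g = (−1.0×10⁻³)/(1.07×10⁻⁴ × 1.02) = −9.19 m/s
|V_g| = √(u_g² + v_g²) = 10.0 m/s

10 m/s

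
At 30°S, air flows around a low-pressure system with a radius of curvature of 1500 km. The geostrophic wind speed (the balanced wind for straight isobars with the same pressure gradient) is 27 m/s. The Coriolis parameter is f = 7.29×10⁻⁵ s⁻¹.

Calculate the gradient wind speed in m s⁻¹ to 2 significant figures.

22 m s⁻¹

Around a low, centrifugal force acts outward with Coriolis, so pressure-gradient force balances both:
(1/ρ)|∂P/∂n| = fV + V²/R  →  V² + fR·V − fR·V_g = 0
With fR = 7.29×10⁻⁵ × 1500×10³ m = 109 m/s:
V = [−fR + √((fR)² + 4 fR V_g)]/2 = [−109 + √(109² + 4×109×27)]/2 = 22.4 m/s
Subgeostrophic (V < V_g = 27 m/s), as expected around a low.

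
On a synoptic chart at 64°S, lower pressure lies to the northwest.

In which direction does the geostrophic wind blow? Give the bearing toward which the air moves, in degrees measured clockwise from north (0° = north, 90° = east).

The pressure-gradient force points toward the northwest (bearing 315°).
Geostrophic balance: in the Southern Hemisphere the Coriolis force deflects motion to the left, so the geostrophic wind blows 90° to the left of the pressure-gradient force (low pressure on the right).
Rotating 315° by 90° counterclockwise gives 225° — the wind blows toward the southwest.

225°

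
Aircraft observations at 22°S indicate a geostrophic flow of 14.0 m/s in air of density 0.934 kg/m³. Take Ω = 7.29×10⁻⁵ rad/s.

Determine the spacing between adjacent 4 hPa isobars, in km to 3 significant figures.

560 km

Coriolis parameter at 22°S:
f = 2Ω sin φ = 2 × 7.29×10⁻⁵ × sin 22° = 5.46×10⁻⁵ s⁻¹
Geostrophic balance rearranged: |∂P/∂n| = f ρ V_g
|∂P/∂n| = 5.46×10⁻⁵ × 0.934 × 14.0 = 7.14×10⁻⁴ Pa/m
Isobar spacing: Δn = ΔP/|∂P/∂n| = 400 Pa / 7.14×10⁻⁴ Pa/m = 560083 m ≈ 560 km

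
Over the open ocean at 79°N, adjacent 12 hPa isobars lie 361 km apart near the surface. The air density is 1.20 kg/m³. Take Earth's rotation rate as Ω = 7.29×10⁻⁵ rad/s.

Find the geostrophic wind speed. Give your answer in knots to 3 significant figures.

37.6 knots

Coriolis parameter at 79°N:
f = 2Ω sin φ = 2 × 7.29×10⁻⁵ × sin 79° = 1.43×10⁻⁴ s⁻¹
Pressure gradient: |∂P/∂n| = 1200 Pa / 361000 m = 3.32×10⁻³ Pa/m
Geostrophic balance (pressure-gradient force = Coriolis force):
V_g = (1/(fρ)) |∂P/∂n| = 3.32×10⁻³ / (1.43×10⁻⁴ × 1.20) = 19.4 m/s
Converting: 19.4 m/s × 1.944 = 37.6 knots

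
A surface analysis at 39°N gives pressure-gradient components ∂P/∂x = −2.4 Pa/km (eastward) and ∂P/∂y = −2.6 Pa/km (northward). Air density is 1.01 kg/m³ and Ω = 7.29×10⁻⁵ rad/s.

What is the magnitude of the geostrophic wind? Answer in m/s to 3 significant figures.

38.2 m/s

Coriolis parameter at 39°N:
f = 2Ω sin φ = 2 × 7.29×10⁻⁵ × sin 39° = 9.18×10⁻⁵ s⁻¹
Component geostrophic relations (x east, y north):
u_g = −(1/(fρ)) ∂P/∂y,  v_g = (1/(fρ)) ∂P/∂x
u_g = −(−2.6×10⁻³)/(9.18×10⁻⁵ × 1.01) = 28.1 m/s;  v_g = (−2.4×10⁻³)/(9.18×10⁻⁵ × 1.01) = −25.9 m/s
|V_g| = √(u_g² + v_g²) = 38.2 m/s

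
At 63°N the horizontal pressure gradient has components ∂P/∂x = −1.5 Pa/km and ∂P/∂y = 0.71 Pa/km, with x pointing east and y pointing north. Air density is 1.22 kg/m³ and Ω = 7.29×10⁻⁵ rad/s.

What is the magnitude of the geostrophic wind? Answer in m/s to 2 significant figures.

10 m/s

Coriolis parameter at 63°N:
f = 2Ω sin φ = 2 × 7.29×10⁻⁵ × sin 63° = 1.30×10⁻⁴ s⁻¹
Component geostrophic relations (x east, y north):
u_g = −(1/(fρ)) ∂P/∂y,  v_g = (1/(fρ)) ∂P/∂x
u_g = −(0.71×10⁻³)/(1.30×10⁻⁴ × 1.22) = −4.48 m/s;  v_g = (−1.5×10⁻³)/(1.30×10⁻⁴ × 1.22) = −9.46 m/s
|V_g| = √(u_g² + v_g²) = 10.5 m/s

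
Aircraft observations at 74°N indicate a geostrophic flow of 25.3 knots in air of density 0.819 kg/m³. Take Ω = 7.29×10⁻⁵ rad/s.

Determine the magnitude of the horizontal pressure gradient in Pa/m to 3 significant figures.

Coriolis parameter at 74°N:
f = 2Ω sin φ = 2 × 7.29×10⁻⁵ × sin 74° = 1.40×10⁻⁴ s⁻¹
Wind speed in SI: 25.3 knots = 13.0 m/s
Geostrophic balance rearranged: |∂P/∂n| = f ρ V_g
|∂P/∂n| = 1.40×10⁻⁴ × 0.819 × 13.0 = 1.49×10⁻³ Pa/m

1.49×10⁻³ Pa/m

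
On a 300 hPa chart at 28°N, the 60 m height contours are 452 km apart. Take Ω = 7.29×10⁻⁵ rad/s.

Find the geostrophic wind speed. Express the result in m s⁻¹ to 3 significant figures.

19.0 m s⁻¹

Coriolis parameter at 28°N:
f = 2Ω sin φ = 2 × 7.29×10⁻⁵ × sin 28° = 6.84×10⁻⁵ s⁻¹
Height gradient: |∂Z/∂n| = 60 m / 452000 m = 1.33×10⁻⁴
On a pressure surface, geostrophic balance gives V_g = (g/f)|∂Z/∂n|:
V_g = 9.81 × 1.33×10⁻⁴ / 6.84×10⁻⁵ = 19.0 m/s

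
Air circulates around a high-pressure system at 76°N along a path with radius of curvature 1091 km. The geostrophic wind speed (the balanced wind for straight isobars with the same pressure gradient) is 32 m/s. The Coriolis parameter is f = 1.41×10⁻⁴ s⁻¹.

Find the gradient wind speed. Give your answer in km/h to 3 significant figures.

Around a high, pressure-gradient force acts outward with centrifugal, so Coriolis balances both:
fV = (1/ρ)|∂P/∂n| + V²/R  →  V² − fR·V + fR·V_g = 0
With fR = 1.41×10⁻⁴ × 1091×10³ m = 154 m/s:
V = [fR − √((fR)² − 4 fR V_g)]/2 = [154 − √(154² − 4×154×32)]/2 = 45.4 m/s
Supergeostrophic (V > V_g = 32 m/s), as expected around a high.
Converting: 45.4 m/s × 3.6 = 163 km/h

163 km/h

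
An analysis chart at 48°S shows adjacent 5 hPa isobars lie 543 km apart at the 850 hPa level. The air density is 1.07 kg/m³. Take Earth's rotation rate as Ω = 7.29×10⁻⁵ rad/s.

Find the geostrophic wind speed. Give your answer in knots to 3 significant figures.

Coriolis parameter at 48°S:
f = 2Ω sin φ = 2 × 7.29×10⁻⁵ × sin 48° = 1.08×10⁻⁴ s⁻¹
Pressure gradient: |∂P/∂n| = 500 Pa / 543000 m = 9.21×10⁻⁴ Pa/m
Geostrophic balance (pressure-gradient force = Coriolis force):
V_g = (1/(fρ)) |∂P/∂n| = 9.21×10⁻⁴ / (1.08×10⁻⁴ × 1.07) = 7.94 m/s
Converting: 7.94 m/s × 1.944 = 15.4 knots

15.4 knots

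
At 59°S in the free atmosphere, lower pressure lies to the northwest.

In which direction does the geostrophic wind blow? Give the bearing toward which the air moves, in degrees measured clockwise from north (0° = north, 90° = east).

The pressure-gradient force points toward the northwest (bearing 315°).
Geostrophic balance: in the Southern Hemisphere the Coriolis force deflects motion to the left, so the geostrophic wind blows 90° to the left of the pressure-gradient force (low pressure on the right).
Rotating 315° by 90° counterclockwise gives 225° — the wind blows toward the southwest.

225°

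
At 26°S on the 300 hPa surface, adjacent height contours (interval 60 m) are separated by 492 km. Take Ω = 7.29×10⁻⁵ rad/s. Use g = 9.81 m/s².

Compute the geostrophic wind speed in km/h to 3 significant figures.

Coriolis parameter at 26°S:
f = 2Ω sin φ = 2 × 7.29×10⁻⁵ × sin 26° = 6.39×10⁻⁵ s⁻¹
Height gradient: |∂Z/∂n| = 60 m / 492000 m = 1.22×10⁻⁴
On a pressure surface, geostrophic balance gives V_g = (g/f)|∂Z/∂n|:
V_g = 9.81 × 1.22×10⁻⁴ / 6.39×10⁻⁵ = 18.7 m/s
Converting: 18.7 m/s × 3.6 = 67.4 km/h

67.4 km/h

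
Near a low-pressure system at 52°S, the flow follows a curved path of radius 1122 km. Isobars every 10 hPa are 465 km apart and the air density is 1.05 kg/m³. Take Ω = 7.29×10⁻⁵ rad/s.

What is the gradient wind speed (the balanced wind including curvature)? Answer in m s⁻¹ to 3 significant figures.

15.9 m s⁻¹

Coriolis parameter at 52°S:
f = 2Ω sin φ = 2 × 7.29×10⁻⁵ × sin 52° = 1.15×10⁻⁴ s⁻¹
Pressure gradient: |∂P/∂n| = 1000 Pa / 465000 m = 2.15×10⁻³ Pa/m
Geostrophic speed: V_g = |∂P/∂n|/(fρ) = 2.15×10⁻³/(1.15×10⁻⁴ × 1.05) = 17.8 m/s
Around a low, centrifugal force acts outward with Coriolis, so pressure-gradient force balances both:
(1/ρ)|∂P/∂n| = fV + V²/R  →  V² + fR·V − fR·V_g = 0
With fR = 1.15×10⁻⁴ × 1122×10³ m = 129 m/s:
V = [−fR + √((fR)² + 4 fR V_g)]/2 = [−129 + √(129² + 4×129×17.8)]/2 = 15.9 m/s
Subgeostrophic (V < V_g = 17.8 m/s), as expected around a low.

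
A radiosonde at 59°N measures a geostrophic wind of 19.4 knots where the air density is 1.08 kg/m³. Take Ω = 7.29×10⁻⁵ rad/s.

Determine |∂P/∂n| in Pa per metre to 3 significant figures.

Coriolis parameter at 59°N:
f = 2Ω sin φ = 2 × 7.29×10⁻⁵ × sin 59° = 1.25×10⁻⁴ s⁻¹
Wind speed in SI: 19.4 knots = 9.98 m/s
Geostrophic balance rearranged: |∂P/∂n| = f ρ V_g
|∂P/∂n| = 1.25×10⁻⁴ × 1.08 × 9.98 = 1.35×10⁻³ Pa/m

1.35×10⁻³ Pa/m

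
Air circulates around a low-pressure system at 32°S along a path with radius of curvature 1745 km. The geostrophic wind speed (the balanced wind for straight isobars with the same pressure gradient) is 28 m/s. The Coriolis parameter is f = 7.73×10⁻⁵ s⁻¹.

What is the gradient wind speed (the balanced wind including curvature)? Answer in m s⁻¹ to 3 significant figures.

23.8 m s⁻¹

Around a low, centrifugal force acts outward with Coriolis, so pressure-gradient force balances both:
(1/ρ)|∂P/∂n| = fV + V²/R  →  V² + fR·V − fR·V_g = 0
With fR = 7.73×10⁻⁵ × 1745×10³ m = 135 m/s:
V = [−fR + √((fR)² + 4 fR V_g)]/2 = [−135 + √(135² + 4×135×28)]/2 = 23.8 m/s
Subgeostrophic (V < V_g = 28 m/s), as expected around a low.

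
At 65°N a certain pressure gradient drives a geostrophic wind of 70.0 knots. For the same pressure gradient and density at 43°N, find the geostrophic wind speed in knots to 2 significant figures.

93 knots

With the same pressure gradient and density, V_g ∝ 1/f ∝ 1/sin φ.
V₂ = V₁ · sin φ₁ / sin φ₂ = 70.0 × sin 65° / sin 43°
V₂ = 70.0 × 0.9063/0.6820 = 93 knots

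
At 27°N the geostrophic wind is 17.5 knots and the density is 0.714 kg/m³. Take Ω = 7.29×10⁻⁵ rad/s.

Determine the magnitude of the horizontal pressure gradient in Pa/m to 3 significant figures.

Coriolis parameter at 27°N:
f = 2Ω sin φ = 2 × 7.29×10⁻⁵ × sin 27° = 6.62×10⁻⁵ s⁻¹
Wind speed in SI: 17.5 knots = 9.00 m/s
Geostrophic balance rearranged: |∂P/∂n| = f ρ V_g
|∂P/∂n| = 6.62×10⁻⁵ × 0.714 × 9.00 = 4.25×10⁻⁴ Pa/m

4.25×10⁻⁴ Pa/m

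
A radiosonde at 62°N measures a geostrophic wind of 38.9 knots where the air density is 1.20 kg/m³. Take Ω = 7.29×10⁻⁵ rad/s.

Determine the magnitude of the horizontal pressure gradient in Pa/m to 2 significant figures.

3.1×10⁻³ Pa/m

Coriolis parameter at 62°N:
f = 2Ω sin φ = 2 × 7.29×10⁻⁵ × sin 62° = 1.29×10⁻⁴ s⁻¹
Wind speed in SI: 38.9 knots = 20.0 m/s
Geostrophic balance rearranged: |∂P/∂n| = f ρ V_g
|∂P/∂n| = 1.29×10⁻⁴ × 1.20 × 20.0 = 3.09×10⁻³ Pa/m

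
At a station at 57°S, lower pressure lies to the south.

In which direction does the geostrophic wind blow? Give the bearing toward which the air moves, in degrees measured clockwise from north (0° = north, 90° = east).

090°

The pressure-gradient force points toward the south (bearing 180°).
Geostrophic balance: in the Southern Hemisphere the Coriolis force deflects motion to the left, so the geostrophic wind blows 90° to the left of the pressure-gradient force (low pressure on the right).
Rotating 180° by 90° counterclockwise gives 090° — the wind blows toward the east.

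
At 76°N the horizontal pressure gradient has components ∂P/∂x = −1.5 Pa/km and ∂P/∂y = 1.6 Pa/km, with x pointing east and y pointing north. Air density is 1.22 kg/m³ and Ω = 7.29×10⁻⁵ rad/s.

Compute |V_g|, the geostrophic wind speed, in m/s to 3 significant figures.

12.7 m/s

Coriolis parameter at 76°N:
f = 2Ω sin φ = 2 × 7.29×10⁻⁵ × sin 76° = 1.41×10⁻⁴ s⁻¹
Component geostrophic relations (x east, y north):
u_g = −(1/(fρ)) ∂P/∂y,  v_g = (1/(fρ)) ∂P/∂x
u_g = −(1.6×10⁻³)/(1.41×10⁻⁴ × 1.22) = −9.27 m/s;  v_g = (−1.5×10⁻³)/(1.41×10⁻⁴ × 1.22) = −8.69 m/s
|V_g| = √(u_g² + v_g²) = 12.7 m/s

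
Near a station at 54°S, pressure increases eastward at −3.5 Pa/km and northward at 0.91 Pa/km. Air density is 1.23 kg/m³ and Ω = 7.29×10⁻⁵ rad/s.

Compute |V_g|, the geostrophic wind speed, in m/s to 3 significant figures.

24.9 m/s

Coriolis parameter at 54°S:
f = 2Ω sin φ = 2 × 7.29×10⁻⁵ × sin 54° = 1.18×10⁻⁴ s⁻¹
In the Southern Hemisphere f is negative: f = −1.18×10⁻⁴ s⁻¹.
Component geostrophic relations (x east, y north):
u_g = −(1/(fρ)) ∂P/∂y,  v_g = (1/(fρ)) ∂P/∂x
u_g = −(0.91×10⁻³)/(−1.18×10⁻⁴ × 1.23) = 6.27 m/s;  v_g = (−3.5×10⁻³)/(−1.18×10⁻⁴ × 1.23) = 24.1 m/s
|V_g| = √(u_g² + v_g²) = 24.9 m/s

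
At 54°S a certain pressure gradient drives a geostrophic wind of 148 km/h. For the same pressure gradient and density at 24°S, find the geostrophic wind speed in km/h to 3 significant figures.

294 km/h

With the same pressure gradient and density, V_g ∝ 1/f ∝ 1/sin φ.
V₂ = V₁ · sin φ₁ / sin φ₂ = 148 × sin 54° / sin 24°
V₂ = 148 × 0.8090/0.4067 = 294 km/h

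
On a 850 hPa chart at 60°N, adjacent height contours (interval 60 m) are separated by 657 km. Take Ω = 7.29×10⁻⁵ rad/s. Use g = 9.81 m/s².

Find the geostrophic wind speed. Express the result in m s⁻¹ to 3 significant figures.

7.10 m s⁻¹

Coriolis parameter at 60°N:
f = 2Ω sin φ = 2 × 7.29×10⁻⁵ × sin 60° = 1.26×10⁻⁴ s⁻¹
Height gradient: |∂Z/∂n| = 60 m / 657000 m = 9.13×10⁻⁵
On a pressure surface, geostrophic balance gives V_g = (g/f)|∂Z/∂n|:
V_g = 9.81 × 9.13×10⁻⁵ / 1.26×10⁻⁴ = 7.10 m/s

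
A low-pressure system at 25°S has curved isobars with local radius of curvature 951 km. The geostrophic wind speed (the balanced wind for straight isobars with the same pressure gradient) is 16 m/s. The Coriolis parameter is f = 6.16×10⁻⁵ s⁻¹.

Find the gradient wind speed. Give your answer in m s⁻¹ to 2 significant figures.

Around a low, centrifugal force acts outward with Coriolis, so pressure-gradient force balances both:
(1/ρ)|∂P/∂n| = fV + V²/R  →  V² + fR·V − fR·V_g = 0
With fR = 6.16×10⁻⁵ × 951×10³ m = 58.6 m/s:
V = [−fR + √((fR)² + 4 fR V_g)]/2 = [−58.6 + √(58.6² + 4×58.6×16)]/2 = 13.1 m/s
Subgeostrophic (V < V_g = 16 m/s), as expected around a low.

13 m s⁻¹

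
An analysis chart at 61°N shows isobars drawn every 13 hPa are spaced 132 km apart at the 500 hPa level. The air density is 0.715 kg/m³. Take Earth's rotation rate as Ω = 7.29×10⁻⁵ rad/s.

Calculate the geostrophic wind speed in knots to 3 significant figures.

210 knots

Coriolis parameter at 61°N:
f = 2Ω sin φ = 2 × 7.29×10⁻⁵ × sin 61° = 1.28×10⁻⁴ s⁻¹
Pressure gradient: |∂P/∂n| = 1300 Pa / 132000 m = 9.85×10⁻³ Pa/m
Geostrophic balance (pressure-gradient force = Coriolis force):
V_g = (1/(fρ)) |∂P/∂n| = 9.85×10⁻³ / (1.28×10⁻⁴ × 0.715) = 108 m/s
Converting: 108 m/s × 1.944 = 210 knots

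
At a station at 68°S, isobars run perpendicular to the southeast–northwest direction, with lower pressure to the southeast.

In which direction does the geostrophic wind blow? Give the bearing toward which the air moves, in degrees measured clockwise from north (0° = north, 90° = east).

The pressure-gradient force points toward the southeast (bearing 135°).
Geostrophic balance: in the Southern Hemisphere the Coriolis force deflects motion to the left, so the geostrophic wind blows 90° to the left of the pressure-gradient force (low pressure on the right).
Rotating 135° by 90° counterclockwise gives 045° — the wind blows toward the northeast.

045°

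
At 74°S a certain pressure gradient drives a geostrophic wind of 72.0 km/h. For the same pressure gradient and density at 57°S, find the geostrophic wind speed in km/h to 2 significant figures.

83 km/h

With the same pressure gradient and density, V_g ∝ 1/f ∝ 1/sin φ.
V₂ = V₁ · sin φ₁ / sin φ₂ = 72.0 × sin 74° / sin 57°
V₂ = 72.0 × 0.9613/0.8387 = 83 km/h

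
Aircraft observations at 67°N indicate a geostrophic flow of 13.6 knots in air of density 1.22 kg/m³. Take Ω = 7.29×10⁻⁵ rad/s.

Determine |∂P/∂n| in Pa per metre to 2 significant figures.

1.1×10⁻³ Pa/m

Coriolis parameter at 67°N:
f = 2Ω sin φ = 2 × 7.29×10⁻⁵ × sin 67° = 1.34×10⁻⁴ s⁻¹
Wind speed in SI: 13.6 knots = 7.00 m/s
Geostrophic balance rearranged: |∂P/∂n| = f ρ V_g
|∂P/∂n| = 1.34×10⁻⁴ × 1.22 × 7.00 = 1.15×10⁻³ Pa/m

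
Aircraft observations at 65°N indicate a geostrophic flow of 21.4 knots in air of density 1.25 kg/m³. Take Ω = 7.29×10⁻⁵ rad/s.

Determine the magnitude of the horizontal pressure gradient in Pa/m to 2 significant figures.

1.8×10⁻³ Pa/m

Coriolis parameter at 65°N:
f = 2Ω sin φ = 2 × 7.29×10⁻⁵ × sin 65° = 1.32×10⁻⁴ s⁻¹
Wind speed in SI: 21.4 knots = 11.0 m/s
Geostrophic balance rearranged: |∂P/∂n| = f ρ V_g
|∂P/∂n| = 1.32×10⁻⁴ × 1.25 × 11.0 = 1.82×10⁻³ Pa/m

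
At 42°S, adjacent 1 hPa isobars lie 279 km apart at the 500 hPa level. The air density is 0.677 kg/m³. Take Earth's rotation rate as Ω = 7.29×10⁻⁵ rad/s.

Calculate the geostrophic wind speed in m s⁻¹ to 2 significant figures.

5.4 m s⁻¹

Coriolis parameter at 42°S:
f = 2Ω sin φ = 2 × 7.29×10⁻⁵ × sin 42° = 9.76×10⁻⁵ s⁻¹
Pressure gradient: |∂P/∂n| = 100 Pa / 279000 m = 3.58×10⁻⁴ Pa/m
Geostrophic balance (pressure-gradient force = Coriolis force):
V_g = (1/(fρ)) |∂P/∂n| = 3.58×10⁻⁴ / (9.76×10⁻⁵ × 0.677) = 5.43 m/s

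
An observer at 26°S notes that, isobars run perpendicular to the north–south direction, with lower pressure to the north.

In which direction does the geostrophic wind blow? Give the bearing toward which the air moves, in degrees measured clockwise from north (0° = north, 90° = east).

The pressure-gradient force points toward the north (bearing 000°).
Geostrophic balance: in the Southern Hemisphere the Coriolis force deflects motion to the left, so the geostrophic wind blows 90° to the left of the pressure-gradient force (low pressure on the right).
Rotating 000° by 90° counterclockwise gives 270° — the wind blows toward the west.

270°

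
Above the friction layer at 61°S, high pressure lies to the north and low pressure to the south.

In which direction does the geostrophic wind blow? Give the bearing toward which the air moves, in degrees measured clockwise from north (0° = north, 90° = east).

The pressure-gradient force points toward the south (bearing 180°).
Geostrophic balance: in the Southern Hemisphere the Coriolis force deflects motion to the left, so the geostrophic wind blows 90° to the left of the pressure-gradient force (low pressure on the right).
Rotating 180° by 90° counterclockwise gives 090° — the wind blows toward the east.

090°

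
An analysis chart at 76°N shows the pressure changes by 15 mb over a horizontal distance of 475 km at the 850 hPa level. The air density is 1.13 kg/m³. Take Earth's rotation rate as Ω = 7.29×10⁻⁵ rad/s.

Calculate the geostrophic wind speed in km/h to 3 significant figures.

Coriolis parameter at 76°N:
f = 2Ω sin φ = 2 × 7.29×10⁻⁵ × sin 76° = 1.41×10⁻⁴ s⁻¹
Pressure gradient: |∂P/∂n| = 1500 Pa / 475000 m = 3.16×10⁻³ Pa/m
Geostrophic balance (pressure-gradient force = Coriolis force):
V_g = (1/(fρ)) |∂P/∂n| = 3.16×10⁻³ / (1.41×10⁻⁴ × 1.13) = 19.8 m/s
Converting: 19.8 m/s × 3.6 = 71.1 km/h

71.1 km/h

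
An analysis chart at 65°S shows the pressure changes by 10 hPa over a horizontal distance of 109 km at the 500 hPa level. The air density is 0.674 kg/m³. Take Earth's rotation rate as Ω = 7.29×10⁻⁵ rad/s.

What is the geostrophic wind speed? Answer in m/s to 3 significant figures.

Coriolis parameter at 65°S:
f = 2Ω sin φ = 2 × 7.29×10⁻⁵ × sin 65° = 1.32×10⁻⁴ s⁻¹
Pressure gradient: |∂P/∂n| = 1000 Pa / 109000 m = 9.17×10⁻³ Pa/m
Geostrophic balance (pressure-gradient force = Coriolis force):
V_g = (1/(fρ)) |∂P/∂n| = 9.17×10⁻³ / (1.32×10⁻⁴ × 0.674) = 103 m/s

103 m/s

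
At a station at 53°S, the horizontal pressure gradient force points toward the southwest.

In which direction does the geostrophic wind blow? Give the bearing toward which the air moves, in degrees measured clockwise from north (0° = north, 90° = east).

135°

The pressure-gradient force points toward the southwest (bearing 225°).
Geostrophic balance: in the Southern Hemisphere the Coriolis force deflects motion to the left, so the geostrophic wind blows 90° to the left of the pressure-gradient force (low pressure on the right).
Rotating 225° by 90° counterclockwise gives 135° — the wind blows toward the southeast.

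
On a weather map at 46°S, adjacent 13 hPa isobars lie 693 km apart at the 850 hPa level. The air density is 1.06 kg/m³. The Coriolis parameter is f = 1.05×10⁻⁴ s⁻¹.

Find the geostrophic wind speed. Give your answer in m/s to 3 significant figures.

Pressure gradient: |∂P/∂n| = 1300 Pa / 693000 m = 1.88×10⁻³ Pa/m
Geostrophic balance (pressure-gradient force = Coriolis force):
V_g = (1/(fρ)) |∂P/∂n| = 1.88×10⁻³ / (1.05×10⁻⁴ × 1.06) = 16.9 m/s

16.9 m/s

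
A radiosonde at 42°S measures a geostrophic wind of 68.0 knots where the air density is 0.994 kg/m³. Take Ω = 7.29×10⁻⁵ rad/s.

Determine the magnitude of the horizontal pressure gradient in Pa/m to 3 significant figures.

Coriolis parameter at 42°S:
f = 2Ω sin φ = 2 × 7.29×10⁻⁵ × sin 42° = 9.76×10⁻⁵ s⁻¹
Wind speed in SI: 68.0 knots = 35.0 m/s
Geostrophic balance rearranged: |∂P/∂n| = f ρ V_g
|∂P/∂n| = 9.76×10⁻⁵ × 0.994 × 35.0 = 3.39×10⁻³ Pa/m

3.39×10⁻³ Pa/m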